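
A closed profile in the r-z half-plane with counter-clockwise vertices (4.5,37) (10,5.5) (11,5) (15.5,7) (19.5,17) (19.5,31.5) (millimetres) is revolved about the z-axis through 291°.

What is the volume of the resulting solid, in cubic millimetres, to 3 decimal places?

Profile (r,z), 6 vertices: (4.5,37) (10,5.5) (11,5) (15.5,7) (19.5,17) (19.5,31.5)
edge 0: (4.5,37)→(10,5.5)  cross = 4.5·5.5 − 10·37 = -345.2500; (r_i+r_j)·cross = 14.5·-345.2500 = -5006.1250
edge 1: (10,5.5)→(11,5)  cross = 10·5 − 11·5.5 = -10.5000; (r_i+r_j)·cross = 21·-10.5000 = -220.5000
edge 2: (11,5)→(15.5,7)  cross = 11·7 − 15.5·5 = -0.5000; (r_i+r_j)·cross = 26.5·-0.5000 = -13.2500
edge 3: (15.5,7)→(19.5,17)  cross = 15.5·17 − 19.5·7 = 127.0000; (r_i+r_j)·cross = 35·127.0000 = 4445.0000
edge 4: (19.5,17)→(19.5,31.5)  cross = 19.5·31.5 − 19.5·17 = 282.7500; (r_i+r_j)·cross = 39·282.7500 = 11027.2500
edge 5: (19.5,31.5)→(4.5,37)  cross = 19.5·37 − 4.5·31.5 = 579.7500; (r_i+r_j)·cross = 24·579.7500 = 13914.0000
Σcross = 633.2500 → A = |Σcross|/2 = 316.6250 mm²
Σ(r_i+r_j)·cross = 24146.3750 → first moment M = |Σ|/6 = 4024.3958
R_c = M/A = 4024.3958/316.6250 = 12.7103 mm
θ = 291° = 5.078908 rad
V = θ·R_c·A = 5.078908·12.7103·316.6250 = 20439.537 mm³

Volume = 20439.537 mm³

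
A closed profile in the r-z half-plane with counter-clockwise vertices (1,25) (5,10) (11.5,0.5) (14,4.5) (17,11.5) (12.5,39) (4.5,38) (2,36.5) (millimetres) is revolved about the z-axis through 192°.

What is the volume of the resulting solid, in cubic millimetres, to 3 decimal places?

Volume = 12419.972 mm³

Profile (r,z), 8 vertices: (1,25) (5,10) (11.5,0.5) (14,4.5) (17,11.5) (12.5,39) (4.5,38) (2,36.5)
edge 0: (1,25)→(5,10)  cross = 1·10 − 5·25 = -115.0000; (r_i+r_j)·cross = 6·-115.0000 = -690.0000
edge 1: (5,10)→(11.5,0.5)  cross = 5·0.5 − 11.5·10 = -112.5000; (r_i+r_j)·cross = 16.5·-112.5000 = -1856.2500
edge 2: (11.5,0.5)→(14,4.5)  cross = 11.5·4.5 − 14·0.5 = 44.7500; (r_i+r_j)·cross = 25.5·44.7500 = 1141.1250
edge 3: (14,4.5)→(17,11.5)  cross = 14·11.5 − 17·4.5 = 84.5000; (r_i+r_j)·cross = 31·84.5000 = 2619.5000
edge 4: (17,11.5)→(12.5,39)  cross = 17·39 − 12.5·11.5 = 519.2500; (r_i+r_j)·cross = 29.5·519.2500 = 15317.8750
edge 5: (12.5,39)→(4.5,38)  cross = 12.5·38 − 4.5·39 = 299.5000; (r_i+r_j)·cross = 17·299.5000 = 5091.5000
edge 6: (4.5,38)→(2,36.5)  cross = 4.5·36.5 − 2·38 = 88.2500; (r_i+r_j)·cross = 6.5·88.2500 = 573.6250
edge 7: (2,36.5)→(1,25)  cross = 2·25 − 1·36.5 = 13.5000; (r_i+r_j)·cross = 3·13.5000 = 40.5000
Σcross = 822.2500 → A = |Σcross|/2 = 411.1250 mm²
Σ(r_i+r_j)·cross = 22237.8750 → first moment M = |Σ|/6 = 3706.3125
R_c = M/A = 3706.3125/411.1250 = 9.0151 mm
θ = 192° = 3.351032 rad
V = θ·R_c·A = 3.351032·9.0151·411.1250 = 12419.972 mm³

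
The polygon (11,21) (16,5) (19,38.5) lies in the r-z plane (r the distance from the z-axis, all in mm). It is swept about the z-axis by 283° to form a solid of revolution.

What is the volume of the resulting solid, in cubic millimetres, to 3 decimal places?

Profile (r,z), 3 vertices: (11,21) (16,5) (19,38.5)
edge 0: (11,21)→(16,5)  cross = 11·5 − 16·21 = -281.0000; (r_i+r_j)·cross = 27·-281.0000 = -7587.0000
edge 1: (16,5)→(19,38.5)  cross = 16·38.5 − 19·5 = 521.0000; (r_i+r_j)·cross = 35·521.0000 = 18235.0000
edge 2: (19,38.5)→(11,21)  cross = 19·21 − 11·38.5 = -24.5000; (r_i+r_j)·cross = 30·-24.5000 = -735.0000
Σcross = 215.5000 → A = |Σcross|/2 = 107.7500 mm²
Σ(r_i+r_j)·cross = 9913.0000 → first moment M = |Σ|/6 = 1652.1667
R_c = M/A = 1652.1667/107.7500 = 15.3333 mm
θ = 283° = 4.939282 rad
V = θ·R_c·A = 4.939282·15.3333·107.7500 = 8160.517 mm³

Volume = 8160.517 mm³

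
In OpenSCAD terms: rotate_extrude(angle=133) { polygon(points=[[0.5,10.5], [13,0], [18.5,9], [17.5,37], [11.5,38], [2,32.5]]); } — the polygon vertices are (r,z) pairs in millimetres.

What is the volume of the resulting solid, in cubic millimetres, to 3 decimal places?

Volume = 12299.634 mm³

Profile (r,z), 6 vertices: (0.5,10.5) (13,0) (18.5,9) (17.5,37) (11.5,38) (2,32.5)
edge 0: (0.5,10.5)→(13,0)  cross = 0.5·0 − 13·10.5 = -136.5000; (r_i+r_j)·cross = 13.5·-136.5000 = -1842.7500
edge 1: (13,0)→(18.5,9)  cross = 13·9 − 18.5·0 = 117.0000; (r_i+r_j)·cross = 31.5·117.0000 = 3685.5000
edge 2: (18.5,9)→(17.5,37)  cross = 18.5·37 − 17.5·9 = 527.0000; (r_i+r_j)·cross = 36·527.0000 = 18972.0000
edge 3: (17.5,37)→(11.5,38)  cross = 17.5·38 − 11.5·37 = 239.5000; (r_i+r_j)·cross = 29·239.5000 = 6945.5000
edge 4: (11.5,38)→(2,32.5)  cross = 11.5·32.5 − 2·38 = 297.7500; (r_i+r_j)·cross = 13.5·297.7500 = 4019.6250
edge 5: (2,32.5)→(0.5,10.5)  cross = 2·10.5 − 0.5·32.5 = 4.7500; (r_i+r_j)·cross = 2.5·4.7500 = 11.8750
Σcross = 1049.5000 → A = |Σcross|/2 = 524.7500 mm²
Σ(r_i+r_j)·cross = 31791.7500 → first moment M = |Σ|/6 = 5298.6250
R_c = M/A = 5298.6250/524.7500 = 10.0974 mm
θ = 133° = 2.321288 rad
V = θ·R_c·A = 2.321288·10.0974·524.7500 = 12299.634 mm³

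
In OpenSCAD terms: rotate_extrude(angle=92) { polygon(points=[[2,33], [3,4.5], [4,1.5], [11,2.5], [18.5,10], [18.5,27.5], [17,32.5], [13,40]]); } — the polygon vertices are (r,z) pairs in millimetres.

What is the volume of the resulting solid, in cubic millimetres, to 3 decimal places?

Profile (r,z), 8 vertices: (2,33) (3,4.5) (4,1.5) (11,2.5) (18.5,10) (18.5,27.5) (17,32.5) (13,40)
edge 0: (2,33)→(3,4.5)  cross = 2·4.5 − 3·33 = -90.0000; (r_i+r_j)·cross = 5·-90.0000 = -450.0000
edge 1: (3,4.5)→(4,1.5)  cross = 3·1.5 − 4·4.5 = -13.5000; (r_i+r_j)·cross = 7·-13.5000 = -94.5000
edge 2: (4,1.5)→(11,2.5)  cross = 4·2.5 − 11·1.5 = -6.5000; (r_i+r_j)·cross = 15·-6.5000 = -97.5000
edge 3: (11,2.5)→(18.5,10)  cross = 11·10 − 18.5·2.5 = 63.7500; (r_i+r_j)·cross = 29.5·63.7500 = 1880.6250
edge 4: (18.5,10)→(18.5,27.5)  cross = 18.5·27.5 − 18.5·10 = 323.7500; (r_i+r_j)·cross = 37·323.7500 = 11978.7500
edge 5: (18.5,27.5)→(17,32.5)  cross = 18.5·32.5 − 17·27.5 = 133.7500; (r_i+r_j)·cross = 35.5·133.7500 = 4748.1250
edge 6: (17,32.5)→(13,40)  cross = 17·40 − 13·32.5 = 257.5000; (r_i+r_j)·cross = 30·257.5000 = 7725.0000
edge 7: (13,40)→(2,33)  cross = 13·33 − 2·40 = 349.0000; (r_i+r_j)·cross = 15·349.0000 = 5235.0000
Σcross = 1017.7500 → A = |Σcross|/2 = 508.8750 mm²
Σ(r_i+r_j)·cross = 30925.5000 → first moment M = |Σ|/6 = 5154.2500
R_c = M/A = 5154.2500/508.8750 = 10.1287 mm
θ = 92° = 1.605703 rad
V = θ·R_c·A = 1.605703·10.1287·508.8750 = 8276.194 mm³

Volume = 8276.194 mm³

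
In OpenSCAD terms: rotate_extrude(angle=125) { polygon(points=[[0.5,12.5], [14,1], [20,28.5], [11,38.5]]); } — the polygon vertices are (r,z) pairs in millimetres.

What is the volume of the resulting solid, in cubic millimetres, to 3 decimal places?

Profile (r,z), 4 vertices: (0.5,12.5) (14,1) (20,28.5) (11,38.5)
edge 0: (0.5,12.5)→(14,1)  cross = 0.5·1 − 14·12.5 = -174.5000; (r_i+r_j)·cross = 14.5·-174.5000 = -2530.2500
edge 1: (14,1)→(20,28.5)  cross = 14·28.5 − 20·1 = 379.0000; (r_i+r_j)·cross = 34·379.0000 = 12886.0000
edge 2: (20,28.5)→(11,38.5)  cross = 20·38.5 − 11·28.5 = 456.5000; (r_i+r_j)·cross = 31·456.5000 = 14151.5000
edge 3: (11,38.5)→(0.5,12.5)  cross = 11·12.5 − 0.5·38.5 = 118.2500; (r_i+r_j)·cross = 11.5·118.2500 = 1359.8750
Σcross = 779.2500 → A = |Σcross|/2 = 389.6250 mm²
Σ(r_i+r_j)·cross = 25867.1250 → first moment M = |Σ|/6 = 4311.1875
R_c = M/A = 4311.1875/389.6250 = 11.0650 mm
θ = 125° = 2.181662 rad
V = θ·R_c·A = 2.181662·11.0650·389.6250 = 9405.552 mm³

Volume = 9405.552 mm³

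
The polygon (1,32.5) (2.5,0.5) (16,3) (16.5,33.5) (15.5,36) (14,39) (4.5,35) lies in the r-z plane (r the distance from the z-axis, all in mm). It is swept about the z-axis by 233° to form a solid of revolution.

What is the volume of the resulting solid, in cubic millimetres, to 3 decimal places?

Profile (r,z), 7 vertices: (1,32.5) (2.5,0.5) (16,3) (16.5,33.5) (15.5,36) (14,39) (4.5,35)
edge 0: (1,32.5)→(2.5,0.5)  cross = 1·0.5 − 2.5·32.5 = -80.7500; (r_i+r_j)·cross = 3.5·-80.7500 = -282.6250
edge 1: (2.5,0.5)→(16,3)  cross = 2.5·3 − 16·0.5 = -0.5000; (r_i+r_j)·cross = 18.5·-0.5000 = -9.2500
edge 2: (16,3)→(16.5,33.5)  cross = 16·33.5 − 16.5·3 = 486.5000; (r_i+r_j)·cross = 32.5·486.5000 = 15811.2500
edge 3: (16.5,33.5)→(15.5,36)  cross = 16.5·36 − 15.5·33.5 = 74.7500; (r_i+r_j)·cross = 32·74.7500 = 2392.0000
edge 4: (15.5,36)→(14,39)  cross = 15.5·39 − 14·36 = 100.5000; (r_i+r_j)·cross = 29.5·100.5000 = 2964.7500
edge 5: (14,39)→(4.5,35)  cross = 14·35 − 4.5·39 = 314.5000; (r_i+r_j)·cross = 18.5·314.5000 = 5818.2500
edge 6: (4.5,35)→(1,32.5)  cross = 4.5·32.5 − 1·35 = 111.2500; (r_i+r_j)·cross = 5.5·111.2500 = 611.8750
Σcross = 1006.2500 → A = |Σcross|/2 = 503.1250 mm²
Σ(r_i+r_j)·cross = 27306.2500 → first moment M = |Σ|/6 = 4551.0417
R_c = M/A = 4551.0417/503.1250 = 9.0455 mm
θ = 233° = 4.066617 rad
V = θ·R_c·A = 4.066617·9.0455·503.1250 = 18507.344 mm³

Volume = 18507.344 mm³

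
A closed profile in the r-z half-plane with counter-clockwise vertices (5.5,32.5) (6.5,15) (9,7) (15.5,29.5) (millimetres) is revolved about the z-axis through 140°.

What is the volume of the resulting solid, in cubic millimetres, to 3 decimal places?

Profile (r,z), 4 vertices: (5.5,32.5) (6.5,15) (9,7) (15.5,29.5)
edge 0: (5.5,32.5)→(6.5,15)  cross = 5.5·15 − 6.5·32.5 = -128.7500; (r_i+r_j)·cross = 12·-128.7500 = -1545.0000
edge 1: (6.5,15)→(9,7)  cross = 6.5·7 − 9·15 = -89.5000; (r_i+r_j)·cross = 15.5·-89.5000 = -1387.2500
edge 2: (9,7)→(15.5,29.5)  cross = 9·29.5 − 15.5·7 = 157.0000; (r_i+r_j)·cross = 24.5·157.0000 = 3846.5000
edge 3: (15.5,29.5)→(5.5,32.5)  cross = 15.5·32.5 − 5.5·29.5 = 341.5000; (r_i+r_j)·cross = 21·341.5000 = 7171.5000
Σcross = 280.2500 → A = |Σcross|/2 = 140.1250 mm²
Σ(r_i+r_j)·cross = 8085.7500 → first moment M = |Σ|/6 = 1347.6250
R_c = M/A = 1347.6250/140.1250 = 9.6173 mm
θ = 140° = 2.443461 rad
V = θ·R_c·A = 2.443461·9.6173·140.1250 = 3292.869 mm³

Volume = 3292.869 mm³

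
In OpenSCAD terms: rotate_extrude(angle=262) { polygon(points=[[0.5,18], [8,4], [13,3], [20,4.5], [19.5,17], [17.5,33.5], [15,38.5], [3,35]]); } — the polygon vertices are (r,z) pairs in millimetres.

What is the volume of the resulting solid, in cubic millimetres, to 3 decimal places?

Profile (r,z), 8 vertices: (0.5,18) (8,4) (13,3) (20,4.5) (19.5,17) (17.5,33.5) (15,38.5) (3,35)
edge 0: (0.5,18)→(8,4)  cross = 0.5·4 − 8·18 = -142.0000; (r_i+r_j)·cross = 8.5·-142.0000 = -1207.0000
edge 1: (8,4)→(13,3)  cross = 8·3 − 13·4 = -28.0000; (r_i+r_j)·cross = 21·-28.0000 = -588.0000
edge 2: (13,3)→(20,4.5)  cross = 13·4.5 − 20·3 = -1.5000; (r_i+r_j)·cross = 33·-1.5000 = -49.5000
edge 3: (20,4.5)→(19.5,17)  cross = 20·17 − 19.5·4.5 = 252.2500; (r_i+r_j)·cross = 39.5·252.2500 = 9963.8750
edge 4: (19.5,17)→(17.5,33.5)  cross = 19.5·33.5 − 17.5·17 = 355.7500; (r_i+r_j)·cross = 37·355.7500 = 13162.7500
edge 5: (17.5,33.5)→(15,38.5)  cross = 17.5·38.5 − 15·33.5 = 171.2500; (r_i+r_j)·cross = 32.5·171.2500 = 5565.6250
edge 6: (15,38.5)→(3,35)  cross = 15·35 − 3·38.5 = 409.5000; (r_i+r_j)·cross = 18·409.5000 = 7371.0000
edge 7: (3,35)→(0.5,18)  cross = 3·18 − 0.5·35 = 36.5000; (r_i+r_j)·cross = 3.5·36.5000 = 127.7500
Σcross = 1053.7500 → A = |Σcross|/2 = 526.8750 mm²
Σ(r_i+r_j)·cross = 34346.5000 → first moment M = |Σ|/6 = 5724.4167
R_c = M/A = 5724.4167/526.8750 = 10.8648 mm
θ = 262° = 4.572763 rad
V = θ·R_c·A = 4.572763·10.8648·526.8750 = 26176.399 mm³

Volume = 26176.399 mm³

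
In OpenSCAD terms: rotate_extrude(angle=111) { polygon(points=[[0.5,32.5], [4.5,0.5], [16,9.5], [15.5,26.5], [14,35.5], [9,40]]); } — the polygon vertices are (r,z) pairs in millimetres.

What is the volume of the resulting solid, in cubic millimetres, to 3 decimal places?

Profile (r,z), 6 vertices: (0.5,32.5) (4.5,0.5) (16,9.5) (15.5,26.5) (14,35.5) (9,40)
edge 0: (0.5,32.5)→(4.5,0.5)  cross = 0.5·0.5 − 4.5·32.5 = -146.0000; (r_i+r_j)·cross = 5·-146.0000 = -730.0000
edge 1: (4.5,0.5)→(16,9.5)  cross = 4.5·9.5 − 16·0.5 = 34.7500; (r_i+r_j)·cross = 20.5·34.7500 = 712.3750
edge 2: (16,9.5)→(15.5,26.5)  cross = 16·26.5 − 15.5·9.5 = 276.7500; (r_i+r_j)·cross = 31.5·276.7500 = 8717.6250
edge 3: (15.5,26.5)→(14,35.5)  cross = 15.5·35.5 − 14·26.5 = 179.2500; (r_i+r_j)·cross = 29.5·179.2500 = 5287.8750
edge 4: (14,35.5)→(9,40)  cross = 14·40 − 9·35.5 = 240.5000; (r_i+r_j)·cross = 23·240.5000 = 5531.5000
edge 5: (9,40)→(0.5,32.5)  cross = 9·32.5 − 0.5·40 = 272.5000; (r_i+r_j)·cross = 9.5·272.5000 = 2588.7500
Σcross = 857.7500 → A = |Σcross|/2 = 428.8750 mm²
Σ(r_i+r_j)·cross = 22108.1250 → first moment M = |Σ|/6 = 3684.6875
R_c = M/A = 3684.6875/428.8750 = 8.5915 mm
θ = 111° = 1.937315 rad
V = θ·R_c·A = 1.937315·8.5915·428.8750 = 7138.402 mm³

Volume = 7138.402 mm³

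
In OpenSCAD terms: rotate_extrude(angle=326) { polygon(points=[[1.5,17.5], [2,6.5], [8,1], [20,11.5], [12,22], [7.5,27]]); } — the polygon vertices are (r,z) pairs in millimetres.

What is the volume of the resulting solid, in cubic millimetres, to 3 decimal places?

Profile (r,z), 6 vertices: (1.5,17.5) (2,6.5) (8,1) (20,11.5) (12,22) (7.5,27)
edge 0: (1.5,17.5)→(2,6.5)  cross = 1.5·6.5 − 2·17.5 = -25.2500; (r_i+r_j)·cross = 3.5·-25.2500 = -88.3750
edge 1: (2,6.5)→(8,1)  cross = 2·1 − 8·6.5 = -50.0000; (r_i+r_j)·cross = 10·-50.0000 = -500.0000
edge 2: (8,1)→(20,11.5)  cross = 8·11.5 − 20·1 = 72.0000; (r_i+r_j)·cross = 28·72.0000 = 2016.0000
edge 3: (20,11.5)→(12,22)  cross = 20·22 − 12·11.5 = 302.0000; (r_i+r_j)·cross = 32·302.0000 = 9664.0000
edge 4: (12,22)→(7.5,27)  cross = 12·27 − 7.5·22 = 159.0000; (r_i+r_j)·cross = 19.5·159.0000 = 3100.5000
edge 5: (7.5,27)→(1.5,17.5)  cross = 7.5·17.5 − 1.5·27 = 90.7500; (r_i+r_j)·cross = 9·90.7500 = 816.7500
Σcross = 548.5000 → A = |Σcross|/2 = 274.2500 mm²
Σ(r_i+r_j)·cross = 15008.8750 → first moment M = |Σ|/6 = 2501.4792
R_c = M/A = 2501.4792/274.2500 = 9.1212 mm
θ = 326° = 5.689773 rad
V = θ·R_c·A = 5.689773·9.1212·274.2500 = 14232.850 mm³

Volume = 14232.850 mm³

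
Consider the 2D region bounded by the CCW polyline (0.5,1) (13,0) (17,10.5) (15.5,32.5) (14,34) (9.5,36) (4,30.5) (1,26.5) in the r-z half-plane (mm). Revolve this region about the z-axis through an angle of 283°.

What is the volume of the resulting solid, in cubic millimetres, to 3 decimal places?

Volume = 20819.587 mm³

Profile (r,z), 8 vertices: (0.5,1) (13,0) (17,10.5) (15.5,32.5) (14,34) (9.5,36) (4,30.5) (1,26.5)
edge 0: (0.5,1)→(13,0)  cross = 0.5·0 − 13·1 = -13.0000; (r_i+r_j)·cross = 13.5·-13.0000 = -175.5000
edge 1: (13,0)→(17,10.5)  cross = 13·10.5 − 17·0 = 136.5000; (r_i+r_j)·cross = 30·136.5000 = 4095.0000
edge 2: (17,10.5)→(15.5,32.5)  cross = 17·32.5 − 15.5·10.5 = 389.7500; (r_i+r_j)·cross = 32.5·389.7500 = 12666.8750
edge 3: (15.5,32.5)→(14,34)  cross = 15.5·34 − 14·32.5 = 72.0000; (r_i+r_j)·cross = 29.5·72.0000 = 2124.0000
edge 4: (14,34)→(9.5,36)  cross = 14·36 − 9.5·34 = 181.0000; (r_i+r_j)·cross = 23.5·181.0000 = 4253.5000
edge 5: (9.5,36)→(4,30.5)  cross = 9.5·30.5 − 4·36 = 145.7500; (r_i+r_j)·cross = 13.5·145.7500 = 1967.6250
edge 6: (4,30.5)→(1,26.5)  cross = 4·26.5 − 1·30.5 = 75.5000; (r_i+r_j)·cross = 5·75.5000 = 377.5000
edge 7: (1,26.5)→(0.5,1)  cross = 1·1 − 0.5·26.5 = -12.2500; (r_i+r_j)·cross = 1.5·-12.2500 = -18.3750
Σcross = 975.2500 → A = |Σcross|/2 = 487.6250 mm²
Σ(r_i+r_j)·cross = 25290.6250 → first moment M = |Σ|/6 = 4215.1042
R_c = M/A = 4215.1042/487.6250 = 8.6442 mm
θ = 283° = 4.939282 rad
V = θ·R_c·A = 4.939282·8.6442·487.6250 = 20819.587 mm³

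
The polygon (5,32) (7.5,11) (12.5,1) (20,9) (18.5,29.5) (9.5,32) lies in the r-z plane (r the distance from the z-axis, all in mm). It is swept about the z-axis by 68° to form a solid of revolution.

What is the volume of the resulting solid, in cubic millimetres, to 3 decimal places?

Profile (r,z), 6 vertices: (5,32) (7.5,11) (12.5,1) (20,9) (18.5,29.5) (9.5,32)
edge 0: (5,32)→(7.5,11)  cross = 5·11 − 7.5·32 = -185.0000; (r_i+r_j)·cross = 12.5·-185.0000 = -2312.5000
edge 1: (7.5,11)→(12.5,1)  cross = 7.5·1 − 12.5·11 = -130.0000; (r_i+r_j)·cross = 20·-130.0000 = -2600.0000
edge 2: (12.5,1)→(20,9)  cross = 12.5·9 − 20·1 = 92.5000; (r_i+r_j)·cross = 32.5·92.5000 = 3006.2500
edge 3: (20,9)→(18.5,29.5)  cross = 20·29.5 − 18.5·9 = 423.5000; (r_i+r_j)·cross = 38.5·423.5000 = 16304.7500
edge 4: (18.5,29.5)→(9.5,32)  cross = 18.5·32 − 9.5·29.5 = 311.7500; (r_i+r_j)·cross = 28·311.7500 = 8729.0000
edge 5: (9.5,32)→(5,32)  cross = 9.5·32 − 5·32 = 144.0000; (r_i+r_j)·cross = 14.5·144.0000 = 2088.0000
Σcross = 656.7500 → A = |Σcross|/2 = 328.3750 mm²
Σ(r_i+r_j)·cross = 25215.5000 → first moment M = |Σ|/6 = 4202.5833
R_c = M/A = 4202.5833/328.3750 = 12.7981 mm
θ = 68° = 1.186824 rad
V = θ·R_c·A = 1.186824·12.7981·328.3750 = 4987.726 mm³

Volume = 4987.726 mm³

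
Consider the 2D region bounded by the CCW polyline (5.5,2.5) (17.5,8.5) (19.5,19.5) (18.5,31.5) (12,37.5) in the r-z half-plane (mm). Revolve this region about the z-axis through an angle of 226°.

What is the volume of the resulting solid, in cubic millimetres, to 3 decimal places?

Volume = 14950.429 mm³

Profile (r,z), 5 vertices: (5.5,2.5) (17.5,8.5) (19.5,19.5) (18.5,31.5) (12,37.5)
edge 0: (5.5,2.5)→(17.5,8.5)  cross = 5.5·8.5 − 17.5·2.5 = 3.0000; (r_i+r_j)·cross = 23·3.0000 = 69.0000
edge 1: (17.5,8.5)→(19.5,19.5)  cross = 17.5·19.5 − 19.5·8.5 = 175.5000; (r_i+r_j)·cross = 37·175.5000 = 6493.5000
edge 2: (19.5,19.5)→(18.5,31.5)  cross = 19.5·31.5 − 18.5·19.5 = 253.5000; (r_i+r_j)·cross = 38·253.5000 = 9633.0000
edge 3: (18.5,31.5)→(12,37.5)  cross = 18.5·37.5 − 12·31.5 = 315.7500; (r_i+r_j)·cross = 30.5·315.7500 = 9630.3750
edge 4: (12,37.5)→(5.5,2.5)  cross = 12·2.5 − 5.5·37.5 = -176.2500; (r_i+r_j)·cross = 17.5·-176.2500 = -3084.3750
Σcross = 571.5000 → A = |Σcross|/2 = 285.7500 mm²
Σ(r_i+r_j)·cross = 22741.5000 → first moment M = |Σ|/6 = 3790.2500
R_c = M/A = 3790.2500/285.7500 = 13.2642 mm
θ = 226° = 3.944444 rad
V = θ·R_c·A = 3.944444·13.2642·285.7500 = 14950.429 mm³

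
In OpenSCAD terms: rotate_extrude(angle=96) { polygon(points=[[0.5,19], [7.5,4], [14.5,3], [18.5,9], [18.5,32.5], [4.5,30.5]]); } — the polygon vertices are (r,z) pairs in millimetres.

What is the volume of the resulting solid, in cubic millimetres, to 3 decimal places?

Profile (r,z), 6 vertices: (0.5,19) (7.5,4) (14.5,3) (18.5,9) (18.5,32.5) (4.5,30.5)
edge 0: (0.5,19)→(7.5,4)  cross = 0.5·4 − 7.5·19 = -140.5000; (r_i+r_j)·cross = 8·-140.5000 = -1124.0000
edge 1: (7.5,4)→(14.5,3)  cross = 7.5·3 − 14.5·4 = -35.5000; (r_i+r_j)·cross = 22·-35.5000 = -781.0000
edge 2: (14.5,3)→(18.5,9)  cross = 14.5·9 − 18.5·3 = 75.0000; (r_i+r_j)·cross = 33·75.0000 = 2475.0000
edge 3: (18.5,9)→(18.5,32.5)  cross = 18.5·32.5 − 18.5·9 = 434.7500; (r_i+r_j)·cross = 37·434.7500 = 16085.7500
edge 4: (18.5,32.5)→(4.5,30.5)  cross = 18.5·30.5 − 4.5·32.5 = 418.0000; (r_i+r_j)·cross = 23·418.0000 = 9614.0000
edge 5: (4.5,30.5)→(0.5,19)  cross = 4.5·19 − 0.5·30.5 = 70.2500; (r_i+r_j)·cross = 5·70.2500 = 351.2500
Σcross = 822.0000 → A = |Σcross|/2 = 411.0000 mm²
Σ(r_i+r_j)·cross = 26621.0000 → first moment M = |Σ|/6 = 4436.8333
R_c = M/A = 4436.8333/411.0000 = 10.7952 mm
θ = 96° = 1.675516 rad
V = θ·R_c·A = 1.675516·10.7952·411.0000 = 7433.986 mm³

Volume = 7433.986 mm³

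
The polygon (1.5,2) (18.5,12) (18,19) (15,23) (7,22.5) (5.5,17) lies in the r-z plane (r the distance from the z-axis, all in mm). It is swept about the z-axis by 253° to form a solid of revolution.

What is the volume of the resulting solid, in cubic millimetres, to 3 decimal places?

Volume = 9232.365 mm³

Profile (r,z), 6 vertices: (1.5,2) (18.5,12) (18,19) (15,23) (7,22.5) (5.5,17)
edge 0: (1.5,2)→(18.5,12)  cross = 1.5·12 − 18.5·2 = -19.0000; (r_i+r_j)·cross = 20·-19.0000 = -380.0000
edge 1: (18.5,12)→(18,19)  cross = 18.5·19 − 18·12 = 135.5000; (r_i+r_j)·cross = 36.5·135.5000 = 4945.7500
edge 2: (18,19)→(15,23)  cross = 18·23 − 15·19 = 129.0000; (r_i+r_j)·cross = 33·129.0000 = 4257.0000
edge 3: (15,23)→(7,22.5)  cross = 15·22.5 − 7·23 = 176.5000; (r_i+r_j)·cross = 22·176.5000 = 3883.0000
edge 4: (7,22.5)→(5.5,17)  cross = 7·17 − 5.5·22.5 = -4.7500; (r_i+r_j)·cross = 12.5·-4.7500 = -59.3750
edge 5: (5.5,17)→(1.5,2)  cross = 5.5·2 − 1.5·17 = -14.5000; (r_i+r_j)·cross = 7·-14.5000 = -101.5000
Σcross = 402.7500 → A = |Σcross|/2 = 201.3750 mm²
Σ(r_i+r_j)·cross = 12544.8750 → first moment M = |Σ|/6 = 2090.8125
R_c = M/A = 2090.8125/201.3750 = 10.3827 mm
θ = 253° = 4.415683 rad
V = θ·R_c·A = 4.415683·10.3827·201.3750 = 9232.365 mm³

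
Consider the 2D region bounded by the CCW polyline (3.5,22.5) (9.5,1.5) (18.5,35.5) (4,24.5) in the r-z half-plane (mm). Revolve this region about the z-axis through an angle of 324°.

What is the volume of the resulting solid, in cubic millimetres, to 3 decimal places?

Profile (r,z), 4 vertices: (3.5,22.5) (9.5,1.5) (18.5,35.5) (4,24.5)
edge 0: (3.5,22.5)→(9.5,1.5)  cross = 3.5·1.5 − 9.5·22.5 = -208.5000; (r_i+r_j)·cross = 13·-208.5000 = -2710.5000
edge 1: (9.5,1.5)→(18.5,35.5)  cross = 9.5·35.5 − 18.5·1.5 = 309.5000; (r_i+r_j)·cross = 28·309.5000 = 8666.0000
edge 2: (18.5,35.5)→(4,24.5)  cross = 18.5·24.5 − 4·35.5 = 311.2500; (r_i+r_j)·cross = 22.5·311.2500 = 7003.1250
edge 3: (4,24.5)→(3.5,22.5)  cross = 4·22.5 − 3.5·24.5 = 4.2500; (r_i+r_j)·cross = 7.5·4.2500 = 31.8750
Σcross = 416.5000 → A = |Σcross|/2 = 208.2500 mm²
Σ(r_i+r_j)·cross = 12990.5000 → first moment M = |Σ|/6 = 2165.0833
R_c = M/A = 2165.0833/208.2500 = 10.3966 mm
θ = 324° = 5.654867 rad
V = θ·R_c·A = 5.654867·10.3966·208.2500 = 12243.258 mm³

Volume = 12243.258 mm³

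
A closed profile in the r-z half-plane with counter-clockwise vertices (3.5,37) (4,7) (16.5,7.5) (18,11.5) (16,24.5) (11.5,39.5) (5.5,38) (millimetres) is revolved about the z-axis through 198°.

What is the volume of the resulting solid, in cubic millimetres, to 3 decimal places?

Profile (r,z), 7 vertices: (3.5,37) (4,7) (16.5,7.5) (18,11.5) (16,24.5) (11.5,39.5) (5.5,38)
edge 0: (3.5,37)→(4,7)  cross = 3.5·7 − 4·37 = -123.5000; (r_i+r_j)·cross = 7.5·-123.5000 = -926.2500
edge 1: (4,7)→(16.5,7.5)  cross = 4·7.5 − 16.5·7 = -85.5000; (r_i+r_j)·cross = 20.5·-85.5000 = -1752.7500
edge 2: (16.5,7.5)→(18,11.5)  cross = 16.5·11.5 − 18·7.5 = 54.7500; (r_i+r_j)·cross = 34.5·54.7500 = 1888.8750
edge 3: (18,11.5)→(16,24.5)  cross = 18·24.5 − 16·11.5 = 257.0000; (r_i+r_j)·cross = 34·257.0000 = 8738.0000
edge 4: (16,24.5)→(11.5,39.5)  cross = 16·39.5 − 11.5·24.5 = 350.2500; (r_i+r_j)·cross = 27.5·350.2500 = 9631.8750
edge 5: (11.5,39.5)→(5.5,38)  cross = 11.5·38 − 5.5·39.5 = 219.7500; (r_i+r_j)·cross = 17·219.7500 = 3735.7500
edge 6: (5.5,38)→(3.5,37)  cross = 5.5·37 − 3.5·38 = 70.5000; (r_i+r_j)·cross = 9·70.5000 = 634.5000
Σcross = 743.2500 → A = |Σcross|/2 = 371.6250 mm²
Σ(r_i+r_j)·cross = 21950.0000 → first moment M = |Σ|/6 = 3658.3333
R_c = M/A = 3658.3333/371.6250 = 9.8442 mm
θ = 198° = 3.455752 rad
V = θ·R_c·A = 3.455752·9.8442·371.6250 = 12642.292 mm³

Volume = 12642.292 mm³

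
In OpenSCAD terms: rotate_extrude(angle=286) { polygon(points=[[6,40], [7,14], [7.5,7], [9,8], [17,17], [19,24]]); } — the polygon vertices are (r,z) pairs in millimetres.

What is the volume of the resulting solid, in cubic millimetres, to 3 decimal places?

Profile (r,z), 6 vertices: (6,40) (7,14) (7.5,7) (9,8) (17,17) (19,24)
edge 0: (6,40)→(7,14)  cross = 6·14 − 7·40 = -196.0000; (r_i+r_j)·cross = 13·-196.0000 = -2548.0000
edge 1: (7,14)→(7.5,7)  cross = 7·7 − 7.5·14 = -56.0000; (r_i+r_j)·cross = 14.5·-56.0000 = -812.0000
edge 2: (7.5,7)→(9,8)  cross = 7.5·8 − 9·7 = -3.0000; (r_i+r_j)·cross = 16.5·-3.0000 = -49.5000
edge 3: (9,8)→(17,17)  cross = 9·17 − 17·8 = 17.0000; (r_i+r_j)·cross = 26·17.0000 = 442.0000
edge 4: (17,17)→(19,24)  cross = 17·24 − 19·17 = 85.0000; (r_i+r_j)·cross = 36·85.0000 = 3060.0000
edge 5: (19,24)→(6,40)  cross = 19·40 − 6·24 = 616.0000; (r_i+r_j)·cross = 25·616.0000 = 15400.0000
Σcross = 463.0000 → A = |Σcross|/2 = 231.5000 mm²
Σ(r_i+r_j)·cross = 15492.5000 → first moment M = |Σ|/6 = 2582.0833
R_c = M/A = 2582.0833/231.5000 = 11.1537 mm
θ = 286° = 4.991642 rad
V = θ·R_c·A = 4.991642·11.1537·231.5000 = 12888.835 mm³

Volume = 12888.835 mm³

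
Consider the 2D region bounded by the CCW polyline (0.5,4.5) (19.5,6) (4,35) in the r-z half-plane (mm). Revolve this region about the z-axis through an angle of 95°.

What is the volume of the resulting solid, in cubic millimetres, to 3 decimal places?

Volume = 3808.570 mm³

Profile (r,z), 3 vertices: (0.5,4.5) (19.5,6) (4,35)
edge 0: (0.5,4.5)→(19.5,6)  cross = 0.5·6 − 19.5·4.5 = -84.7500; (r_i+r_j)·cross = 20·-84.7500 = -1695.0000
edge 1: (19.5,6)→(4,35)  cross = 19.5·35 − 4·6 = 658.5000; (r_i+r_j)·cross = 23.5·658.5000 = 15474.7500
edge 2: (4,35)→(0.5,4.5)  cross = 4·4.5 − 0.5·35 = 0.5000; (r_i+r_j)·cross = 4.5·0.5000 = 2.2500
Σcross = 574.2500 → A = |Σcross|/2 = 287.1250 mm²
Σ(r_i+r_j)·cross = 13782.0000 → first moment M = |Σ|/6 = 2297.0000
R_c = M/A = 2297.0000/287.1250 = 8.0000 mm
θ = 95° = 1.658063 rad
V = θ·R_c·A = 1.658063·8.0000·287.1250 = 3808.570 mm³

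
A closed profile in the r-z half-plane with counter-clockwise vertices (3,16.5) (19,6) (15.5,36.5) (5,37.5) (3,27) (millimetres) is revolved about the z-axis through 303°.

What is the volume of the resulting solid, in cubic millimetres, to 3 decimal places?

Volume = 19726.969 mm³

Profile (r,z), 5 vertices: (3,16.5) (19,6) (15.5,36.5) (5,37.5) (3,27)
edge 0: (3,16.5)→(19,6)  cross = 3·6 − 19·16.5 = -295.5000; (r_i+r_j)·cross = 22·-295.5000 = -6501.0000
edge 1: (19,6)→(15.5,36.5)  cross = 19·36.5 − 15.5·6 = 600.5000; (r_i+r_j)·cross = 34.5·600.5000 = 20717.2500
edge 2: (15.5,36.5)→(5,37.5)  cross = 15.5·37.5 − 5·36.5 = 398.7500; (r_i+r_j)·cross = 20.5·398.7500 = 8174.3750
edge 3: (5,37.5)→(3,27)  cross = 5·27 − 3·37.5 = 22.5000; (r_i+r_j)·cross = 8·22.5000 = 180.0000
edge 4: (3,27)→(3,16.5)  cross = 3·16.5 − 3·27 = -31.5000; (r_i+r_j)·cross = 6·-31.5000 = -189.0000
Σcross = 694.7500 → A = |Σcross|/2 = 347.3750 mm²
Σ(r_i+r_j)·cross = 22381.6250 → first moment M = |Σ|/6 = 3730.2708
R_c = M/A = 3730.2708/347.3750 = 10.7385 mm
θ = 303° = 5.288348 rad
V = θ·R_c·A = 5.288348·10.7385·347.3750 = 19726.969 mm³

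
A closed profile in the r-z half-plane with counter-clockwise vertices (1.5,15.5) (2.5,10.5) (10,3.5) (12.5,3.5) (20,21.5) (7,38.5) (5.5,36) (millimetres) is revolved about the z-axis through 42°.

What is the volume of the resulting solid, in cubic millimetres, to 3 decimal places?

Volume = 2738.600 mm³

Profile (r,z), 7 vertices: (1.5,15.5) (2.5,10.5) (10,3.5) (12.5,3.5) (20,21.5) (7,38.5) (5.5,36)
edge 0: (1.5,15.5)→(2.5,10.5)  cross = 1.5·10.5 − 2.5·15.5 = -23.0000; (r_i+r_j)·cross = 4·-23.0000 = -92.0000
edge 1: (2.5,10.5)→(10,3.5)  cross = 2.5·3.5 − 10·10.5 = -96.2500; (r_i+r_j)·cross = 12.5·-96.2500 = -1203.1250
edge 2: (10,3.5)→(12.5,3.5)  cross = 10·3.5 − 12.5·3.5 = -8.7500; (r_i+r_j)·cross = 22.5·-8.7500 = -196.8750
edge 3: (12.5,3.5)→(20,21.5)  cross = 12.5·21.5 − 20·3.5 = 198.7500; (r_i+r_j)·cross = 32.5·198.7500 = 6459.3750
edge 4: (20,21.5)→(7,38.5)  cross = 20·38.5 − 7·21.5 = 619.5000; (r_i+r_j)·cross = 27·619.5000 = 16726.5000
edge 5: (7,38.5)→(5.5,36)  cross = 7·36 − 5.5·38.5 = 40.2500; (r_i+r_j)·cross = 12.5·40.2500 = 503.1250
edge 6: (5.5,36)→(1.5,15.5)  cross = 5.5·15.5 − 1.5·36 = 31.2500; (r_i+r_j)·cross = 7·31.2500 = 218.7500
Σcross = 761.7500 → A = |Σcross|/2 = 380.8750 mm²
Σ(r_i+r_j)·cross = 22415.7500 → first moment M = |Σ|/6 = 3735.9583
R_c = M/A = 3735.9583/380.8750 = 9.8089 mm
θ = 42° = 0.733038 rad
V = θ·R_c·A = 0.733038·9.8089·380.8750 = 2738.600 mm³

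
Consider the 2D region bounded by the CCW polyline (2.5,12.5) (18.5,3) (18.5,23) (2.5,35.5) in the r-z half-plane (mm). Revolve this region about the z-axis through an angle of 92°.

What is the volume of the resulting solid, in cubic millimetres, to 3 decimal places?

Profile (r,z), 4 vertices: (2.5,12.5) (18.5,3) (18.5,23) (2.5,35.5)
edge 0: (2.5,12.5)→(18.5,3)  cross = 2.5·3 − 18.5·12.5 = -223.7500; (r_i+r_j)·cross = 21·-223.7500 = -4698.7500
edge 1: (18.5,3)→(18.5,23)  cross = 18.5·23 − 18.5·3 = 370.0000; (r_i+r_j)·cross = 37·370.0000 = 13690.0000
edge 2: (18.5,23)→(2.5,35.5)  cross = 18.5·35.5 − 2.5·23 = 599.2500; (r_i+r_j)·cross = 21·599.2500 = 12584.2500
edge 3: (2.5,35.5)→(2.5,12.5)  cross = 2.5·12.5 − 2.5·35.5 = -57.5000; (r_i+r_j)·cross = 5·-57.5000 = -287.5000
Σcross = 688.0000 → A = |Σcross|/2 = 344.0000 mm²
Σ(r_i+r_j)·cross = 21288.0000 → first moment M = |Σ|/6 = 3548.0000
R_c = M/A = 3548.0000/344.0000 = 10.3140 mm
θ = 92° = 1.605703 rad
V = θ·R_c·A = 1.605703·10.3140·344.0000 = 5697.034 mm³

Volume = 5697.034 mm³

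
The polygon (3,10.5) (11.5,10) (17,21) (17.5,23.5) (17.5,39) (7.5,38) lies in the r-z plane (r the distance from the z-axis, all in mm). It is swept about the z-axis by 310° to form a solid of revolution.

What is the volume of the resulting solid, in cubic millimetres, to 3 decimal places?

Profile (r,z), 6 vertices: (3,10.5) (11.5,10) (17,21) (17.5,23.5) (17.5,39) (7.5,38)
edge 0: (3,10.5)→(11.5,10)  cross = 3·10 − 11.5·10.5 = -90.7500; (r_i+r_j)·cross = 14.5·-90.7500 = -1315.8750
edge 1: (11.5,10)→(17,21)  cross = 11.5·21 − 17·10 = 71.5000; (r_i+r_j)·cross = 28.5·71.5000 = 2037.7500
edge 2: (17,21)→(17.5,23.5)  cross = 17·23.5 − 17.5·21 = 32.0000; (r_i+r_j)·cross = 34.5·32.0000 = 1104.0000
edge 3: (17.5,23.5)→(17.5,39)  cross = 17.5·39 − 17.5·23.5 = 271.2500; (r_i+r_j)·cross = 35·271.2500 = 9493.7500
edge 4: (17.5,39)→(7.5,38)  cross = 17.5·38 − 7.5·39 = 372.5000; (r_i+r_j)·cross = 25·372.5000 = 9312.5000
edge 5: (7.5,38)→(3,10.5)  cross = 7.5·10.5 − 3·38 = -35.2500; (r_i+r_j)·cross = 10.5·-35.2500 = -370.1250
Σcross = 621.2500 → A = |Σcross|/2 = 310.6250 mm²
Σ(r_i+r_j)·cross = 20262.0000 → first moment M = |Σ|/6 = 3377.0000
R_c = M/A = 3377.0000/310.6250 = 10.8716 mm
θ = 310° = 5.410521 rad
V = θ·R_c·A = 5.410521·10.8716·310.6250 = 18271.328 mm³

Volume = 18271.328 mm³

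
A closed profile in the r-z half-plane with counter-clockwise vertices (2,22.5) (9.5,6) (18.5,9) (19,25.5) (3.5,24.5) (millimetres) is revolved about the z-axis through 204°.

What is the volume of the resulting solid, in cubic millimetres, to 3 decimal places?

Volume = 10012.788 mm³

Profile (r,z), 5 vertices: (2,22.5) (9.5,6) (18.5,9) (19,25.5) (3.5,24.5)
edge 0: (2,22.5)→(9.5,6)  cross = 2·6 − 9.5·22.5 = -201.7500; (r_i+r_j)·cross = 11.5·-201.7500 = -2320.1250
edge 1: (9.5,6)→(18.5,9)  cross = 9.5·9 − 18.5·6 = -25.5000; (r_i+r_j)·cross = 28·-25.5000 = -714.0000
edge 2: (18.5,9)→(19,25.5)  cross = 18.5·25.5 − 19·9 = 300.7500; (r_i+r_j)·cross = 37.5·300.7500 = 11278.1250
edge 3: (19,25.5)→(3.5,24.5)  cross = 19·24.5 − 3.5·25.5 = 376.2500; (r_i+r_j)·cross = 22.5·376.2500 = 8465.6250
edge 4: (3.5,24.5)→(2,22.5)  cross = 3.5·22.5 − 2·24.5 = 29.7500; (r_i+r_j)·cross = 5.5·29.7500 = 163.6250
Σcross = 479.5000 → A = |Σcross|/2 = 239.7500 mm²
Σ(r_i+r_j)·cross = 16873.2500 → first moment M = |Σ|/6 = 2812.2083
R_c = M/A = 2812.2083/239.7500 = 11.7298 mm
θ = 204° = 3.560472 rad
V = θ·R_c·A = 3.560472·11.7298·239.7500 = 10012.788 mm³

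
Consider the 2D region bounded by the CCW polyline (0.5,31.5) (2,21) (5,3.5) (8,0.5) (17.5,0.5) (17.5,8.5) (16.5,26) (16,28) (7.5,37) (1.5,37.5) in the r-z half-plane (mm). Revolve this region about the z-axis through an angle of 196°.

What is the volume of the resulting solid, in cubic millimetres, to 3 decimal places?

Profile (r,z), 10 vertices: (0.5,31.5) (2,21) (5,3.5) (8,0.5) (17.5,0.5) (17.5,8.5) (16.5,26) (16,28) (7.5,37) (1.5,37.5)
edge 0: (0.5,31.5)→(2,21)  cross = 0.5·21 − 2·31.5 = -52.5000; (r_i+r_j)·cross = 2.5·-52.5000 = -131.2500
edge 1: (2,21)→(5,3.5)  cross = 2·3.5 − 5·21 = -98.0000; (r_i+r_j)·cross = 7·-98.0000 = -686.0000
edge 2: (5,3.5)→(8,0.5)  cross = 5·0.5 − 8·3.5 = -25.5000; (r_i+r_j)·cross = 13·-25.5000 = -331.5000
edge 3: (8,0.5)→(17.5,0.5)  cross = 8·0.5 − 17.5·0.5 = -4.7500; (r_i+r_j)·cross = 25.5·-4.7500 = -121.1250
edge 4: (17.5,0.5)→(17.5,8.5)  cross = 17.5·8.5 − 17.5·0.5 = 140.0000; (r_i+r_j)·cross = 35·140.0000 = 4900.0000
edge 5: (17.5,8.5)→(16.5,26)  cross = 17.5·26 − 16.5·8.5 = 314.7500; (r_i+r_j)·cross = 34·314.7500 = 10701.5000
edge 6: (16.5,26)→(16,28)  cross = 16.5·28 − 16·26 = 46.0000; (r_i+r_j)·cross = 32.5·46.0000 = 1495.0000
edge 7: (16,28)→(7.5,37)  cross = 16·37 − 7.5·28 = 382.0000; (r_i+r_j)·cross = 23.5·382.0000 = 8977.0000
edge 8: (7.5,37)→(1.5,37.5)  cross = 7.5·37.5 − 1.5·37 = 225.7500; (r_i+r_j)·cross = 9·225.7500 = 2031.7500
edge 9: (1.5,37.5)→(0.5,31.5)  cross = 1.5·31.5 − 0.5·37.5 = 28.5000; (r_i+r_j)·cross = 2·28.5000 = 57.0000
Σcross = 956.2500 → A = |Σcross|/2 = 478.1250 mm²
Σ(r_i+r_j)·cross = 26892.3750 → first moment M = |Σ|/6 = 4482.0625
R_c = M/A = 4482.0625/478.1250 = 9.3742 mm
θ = 196° = 3.420845 rad
V = θ·R_c·A = 3.420845·9.3742·478.1250 = 15332.443 mm³

Volume = 15332.443 mm³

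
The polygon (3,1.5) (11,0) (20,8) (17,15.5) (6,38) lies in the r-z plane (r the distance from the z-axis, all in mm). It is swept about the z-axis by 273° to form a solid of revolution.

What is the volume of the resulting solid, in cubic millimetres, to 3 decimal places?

Profile (r,z), 5 vertices: (3,1.5) (11,0) (20,8) (17,15.5) (6,38)
edge 0: (3,1.5)→(11,0)  cross = 3·0 − 11·1.5 = -16.5000; (r_i+r_j)·cross = 14·-16.5000 = -231.0000
edge 1: (11,0)→(20,8)  cross = 11·8 − 20·0 = 88.0000; (r_i+r_j)·cross = 31·88.0000 = 2728.0000
edge 2: (20,8)→(17,15.5)  cross = 20·15.5 − 17·8 = 174.0000; (r_i+r_j)·cross = 37·174.0000 = 6438.0000
edge 3: (17,15.5)→(6,38)  cross = 17·38 − 6·15.5 = 553.0000; (r_i+r_j)·cross = 23·553.0000 = 12719.0000
edge 4: (6,38)→(3,1.5)  cross = 6·1.5 − 3·38 = -105.0000; (r_i+r_j)·cross = 9·-105.0000 = -945.0000
Σcross = 693.5000 → A = |Σcross|/2 = 346.7500 mm²
Σ(r_i+r_j)·cross = 20709.0000 → first moment M = |Σ|/6 = 3451.5000
R_c = M/A = 3451.5000/346.7500 = 9.9539 mm
θ = 273° = 4.764749 rad
V = θ·R_c·A = 4.764749·9.9539·346.7500 = 16445.531 mm³

Volume = 16445.531 mm³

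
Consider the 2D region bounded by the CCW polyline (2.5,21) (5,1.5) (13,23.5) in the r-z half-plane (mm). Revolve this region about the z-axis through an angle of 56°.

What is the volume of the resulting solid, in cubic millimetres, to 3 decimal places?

Profile (r,z), 3 vertices: (2.5,21) (5,1.5) (13,23.5)
edge 0: (2.5,21)→(5,1.5)  cross = 2.5·1.5 − 5·21 = -101.2500; (r_i+r_j)·cross = 7.5·-101.2500 = -759.3750
edge 1: (5,1.5)→(13,23.5)  cross = 5·23.5 − 13·1.5 = 98.0000; (r_i+r_j)·cross = 18·98.0000 = 1764.0000
edge 2: (13,23.5)→(2.5,21)  cross = 13·21 − 2.5·23.5 = 214.2500; (r_i+r_j)·cross = 15.5·214.2500 = 3320.8750
Σcross = 211.0000 → A = |Σcross|/2 = 105.5000 mm²
Σ(r_i+r_j)·cross = 4325.5000 → first moment M = |Σ|/6 = 720.9167
R_c = M/A = 720.9167/105.5000 = 6.8333 mm
θ = 56° = 0.977384 rad
V = θ·R_c·A = 0.977384·6.8333·105.5000 = 704.613 mm³

Volume = 704.613 mm³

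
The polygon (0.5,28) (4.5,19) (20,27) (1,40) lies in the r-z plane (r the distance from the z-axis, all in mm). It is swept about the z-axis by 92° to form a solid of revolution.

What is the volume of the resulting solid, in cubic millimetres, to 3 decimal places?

Profile (r,z), 4 vertices: (0.5,28) (4.5,19) (20,27) (1,40)
edge 0: (0.5,28)→(4.5,19)  cross = 0.5·19 − 4.5·28 = -116.5000; (r_i+r_j)·cross = 5·-116.5000 = -582.5000
edge 1: (4.5,19)→(20,27)  cross = 4.5·27 − 20·19 = -258.5000; (r_i+r_j)·cross = 24.5·-258.5000 = -6333.2500
edge 2: (20,27)→(1,40)  cross = 20·40 − 1·27 = 773.0000; (r_i+r_j)·cross = 21·773.0000 = 16233.0000
edge 3: (1,40)→(0.5,28)  cross = 1·28 − 0.5·40 = 8.0000; (r_i+r_j)·cross = 1.5·8.0000 = 12.0000
Σcross = 406.0000 → A = |Σcross|/2 = 203.0000 mm²
Σ(r_i+r_j)·cross = 9329.2500 → first moment M = |Σ|/6 = 1554.8750
R_c = M/A = 1554.8750/203.0000 = 7.6595 mm
θ = 92° = 1.605703 rad
V = θ·R_c·A = 1.605703·7.6595·203.0000 = 2496.667 mm³

Volume = 2496.667 mm³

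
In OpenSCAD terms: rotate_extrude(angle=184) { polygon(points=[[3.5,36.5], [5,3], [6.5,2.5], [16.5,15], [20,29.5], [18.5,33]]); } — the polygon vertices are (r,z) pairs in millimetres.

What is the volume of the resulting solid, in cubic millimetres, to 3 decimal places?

Profile (r,z), 6 vertices: (3.5,36.5) (5,3) (6.5,2.5) (16.5,15) (20,29.5) (18.5,33)
edge 0: (3.5,36.5)→(5,3)  cross = 3.5·3 − 5·36.5 = -172.0000; (r_i+r_j)·cross = 8.5·-172.0000 = -1462.0000
edge 1: (5,3)→(6.5,2.5)  cross = 5·2.5 − 6.5·3 = -7.0000; (r_i+r_j)·cross = 11.5·-7.0000 = -80.5000
edge 2: (6.5,2.5)→(16.5,15)  cross = 6.5·15 − 16.5·2.5 = 56.2500; (r_i+r_j)·cross = 23·56.2500 = 1293.7500
edge 3: (16.5,15)→(20,29.5)  cross = 16.5·29.5 − 20·15 = 186.7500; (r_i+r_j)·cross = 36.5·186.7500 = 6816.3750
edge 4: (20,29.5)→(18.5,33)  cross = 20·33 − 18.5·29.5 = 114.2500; (r_i+r_j)·cross = 38.5·114.2500 = 4398.6250
edge 5: (18.5,33)→(3.5,36.5)  cross = 18.5·36.5 − 3.5·33 = 559.7500; (r_i+r_j)·cross = 22·559.7500 = 12314.5000
Σcross = 738.0000 → A = |Σcross|/2 = 369.0000 mm²
Σ(r_i+r_j)·cross = 23280.7500 → first moment M = |Σ|/6 = 3880.1250
R_c = M/A = 3880.1250/369.0000 = 10.5152 mm
θ = 184° = 3.211406 rad
V = θ·R_c·A = 3.211406·10.5152·369.0000 = 12460.656 mm³

Volume = 12460.656 mm³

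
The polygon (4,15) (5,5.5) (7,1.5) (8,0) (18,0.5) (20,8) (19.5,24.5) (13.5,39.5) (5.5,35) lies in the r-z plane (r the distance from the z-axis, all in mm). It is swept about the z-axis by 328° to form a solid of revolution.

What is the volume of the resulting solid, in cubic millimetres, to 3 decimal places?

Volume = 34507.417 mm³

Profile (r,z), 9 vertices: (4,15) (5,5.5) (7,1.5) (8,0) (18,0.5) (20,8) (19.5,24.5) (13.5,39.5) (5.5,35)
edge 0: (4,15)→(5,5.5)  cross = 4·5.5 − 5·15 = -53.0000; (r_i+r_j)·cross = 9·-53.0000 = -477.0000
edge 1: (5,5.5)→(7,1.5)  cross = 5·1.5 − 7·5.5 = -31.0000; (r_i+r_j)·cross = 12·-31.0000 = -372.0000
edge 2: (7,1.5)→(8,0)  cross = 7·0 − 8·1.5 = -12.0000; (r_i+r_j)·cross = 15·-12.0000 = -180.0000
edge 3: (8,0)→(18,0.5)  cross = 8·0.5 − 18·0 = 4.0000; (r_i+r_j)·cross = 26·4.0000 = 104.0000
edge 4: (18,0.5)→(20,8)  cross = 18·8 − 20·0.5 = 134.0000; (r_i+r_j)·cross = 38·134.0000 = 5092.0000
edge 5: (20,8)→(19.5,24.5)  cross = 20·24.5 − 19.5·8 = 334.0000; (r_i+r_j)·cross = 39.5·334.0000 = 13193.0000
edge 6: (19.5,24.5)→(13.5,39.5)  cross = 19.5·39.5 − 13.5·24.5 = 439.5000; (r_i+r_j)·cross = 33·439.5000 = 14503.5000
edge 7: (13.5,39.5)→(5.5,35)  cross = 13.5·35 − 5.5·39.5 = 255.2500; (r_i+r_j)·cross = 19·255.2500 = 4849.7500
edge 8: (5.5,35)→(4,15)  cross = 5.5·15 − 4·35 = -57.5000; (r_i+r_j)·cross = 9.5·-57.5000 = -546.2500
Σcross = 1013.2500 → A = |Σcross|/2 = 506.6250 mm²
Σ(r_i+r_j)·cross = 36167.0000 → first moment M = |Σ|/6 = 6027.8333
R_c = M/A = 6027.8333/506.6250 = 11.8980 mm
θ = 328° = 5.724680 rad
V = θ·R_c·A = 5.724680·11.8980·506.6250 = 34507.417 mm³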